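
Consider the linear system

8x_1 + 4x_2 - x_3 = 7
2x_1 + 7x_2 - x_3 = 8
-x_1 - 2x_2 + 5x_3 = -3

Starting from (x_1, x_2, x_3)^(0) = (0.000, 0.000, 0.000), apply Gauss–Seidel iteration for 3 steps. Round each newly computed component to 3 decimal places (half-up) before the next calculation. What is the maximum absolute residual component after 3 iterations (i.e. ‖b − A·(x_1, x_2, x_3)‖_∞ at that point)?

Iteration 1:
  x_1 = (7 - (4)·0.000 - (-1)·0.000) / (8) = 0.875
  x_2 = (8 - (2)·0.875 - (-1)·0.000) / (7) = 0.893
  x_3 = (-3 - (-1)·0.875 - (-2)·0.893) / (5) = -0.068
Iteration 2:
  x_1 = (7 - (4)·0.893 - (-1)·-0.068) / (8) = 0.420
  x_2 = (8 - (2)·0.420 - (-1)·-0.068) / (7) = 1.013
  x_3 = (-3 - (-1)·0.420 - (-2)·1.013) / (5) = -0.111
Iteration 3:
  x_1 = (7 - (4)·1.013 - (-1)·-0.111) / (8) = 0.355
  x_2 = (8 - (2)·0.355 - (-1)·-0.111) / (7) = 1.026
  x_3 = (-3 - (-1)·0.355 - (-2)·1.026) / (5) = -0.119
Residual b − A·x = (-0.063, -0.011, 0.002); ∞-norm = 0.063

0.063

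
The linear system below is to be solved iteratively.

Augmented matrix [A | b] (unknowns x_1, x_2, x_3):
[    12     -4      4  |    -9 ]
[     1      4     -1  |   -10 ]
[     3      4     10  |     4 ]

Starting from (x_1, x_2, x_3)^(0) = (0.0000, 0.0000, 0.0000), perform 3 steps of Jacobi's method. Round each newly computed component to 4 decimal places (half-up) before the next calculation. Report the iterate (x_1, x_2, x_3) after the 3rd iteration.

Iteration 1:
  x_1 = (-9 - (-4)·0.0000 - (4)·0.0000) / (12) = -0.7500
  x_2 = (-10 - (1)·0.0000 - (-1)·0.0000) / (4) = -2.5000
  x_3 = (4 - (3)·0.0000 - (4)·0.0000) / (10) = 0.4000
Iteration 2:
  x_1 = (-9 - (-4)·-2.5000 - (4)·0.4000) / (12) = -1.7167
  x_2 = (-10 - (1)·-0.7500 - (-1)·0.4000) / (4) = -2.2125
  x_3 = (4 - (3)·-0.7500 - (4)·-2.5000) / (10) = 1.6250
Iteration 3:
  x_1 = (-9 - (-4)·-2.2125 - (4)·1.6250) / (12) = -2.0292
  x_2 = (-10 - (1)·-1.7167 - (-1)·1.6250) / (4) = -1.6646
  x_3 = (4 - (3)·-1.7167 - (4)·-2.2125) / (10) = 1.8000

(-2.0292, -1.6646, 1.8000)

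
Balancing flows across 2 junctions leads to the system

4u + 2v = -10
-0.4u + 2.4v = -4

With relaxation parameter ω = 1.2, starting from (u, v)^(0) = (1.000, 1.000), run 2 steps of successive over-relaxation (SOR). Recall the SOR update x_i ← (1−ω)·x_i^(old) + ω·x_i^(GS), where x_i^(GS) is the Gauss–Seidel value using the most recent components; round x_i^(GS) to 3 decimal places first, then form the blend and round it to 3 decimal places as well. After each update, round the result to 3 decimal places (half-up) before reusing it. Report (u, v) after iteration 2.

(-0.464, -1.501)

Iteration 1:
  u: GS value = (-10 - (2)·1.000) / (4) = -3.000;  u ← (1−ω)·1.000 + ω·-3.000 = -3.800
  v: GS value = (-4 - (-0.4)·-3.800) / (2.4) = -2.300;  v ← (1−ω)·1.000 + ω·-2.300 = -2.960
Iteration 2:
  u: GS value = (-10 - (2)·-2.960) / (4) = -1.020;  u ← (1−ω)·-3.800 + ω·-1.020 = -0.464
  v: GS value = (-4 - (-0.4)·-0.464) / (2.4) = -1.744;  v ← (1−ω)·-2.960 + ω·-1.744 = -1.501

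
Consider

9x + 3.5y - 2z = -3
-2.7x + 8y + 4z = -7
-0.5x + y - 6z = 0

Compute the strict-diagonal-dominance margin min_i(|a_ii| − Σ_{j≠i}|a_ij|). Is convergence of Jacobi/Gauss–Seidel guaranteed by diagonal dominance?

row 1: |9| − (3.5+2) = 3.5
row 2: |8| − (2.7+4) = 1.3
row 3: |-6| − (0.5+1) = 4.5
minimum over rows = 1.3 → strictly diagonally dominant (convergence guaranteed)

1.3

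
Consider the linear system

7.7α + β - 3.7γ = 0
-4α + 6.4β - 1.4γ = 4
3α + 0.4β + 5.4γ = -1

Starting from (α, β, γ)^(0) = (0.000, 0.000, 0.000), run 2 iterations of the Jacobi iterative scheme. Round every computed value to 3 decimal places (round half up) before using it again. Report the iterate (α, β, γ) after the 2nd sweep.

Iteration 1:
  α = (0 - (1)·0.000 - (-3.7)·0.000) / (7.7) = 0.000
  β = (4 - (-4)·0.000 - (-1.4)·0.000) / (6.4) = 0.625
  γ = (-1 - (3)·0.000 - (0.4)·0.000) / (5.4) = -0.185
Iteration 2:
  α = (0 - (1)·0.625 - (-3.7)·-0.185) / (7.7) = -0.170
  β = (4 - (-4)·0.000 - (-1.4)·-0.185) / (6.4) = 0.585
  γ = (-1 - (3)·0.000 - (0.4)·0.625) / (5.4) = -0.231

(-0.170, 0.585, -0.231)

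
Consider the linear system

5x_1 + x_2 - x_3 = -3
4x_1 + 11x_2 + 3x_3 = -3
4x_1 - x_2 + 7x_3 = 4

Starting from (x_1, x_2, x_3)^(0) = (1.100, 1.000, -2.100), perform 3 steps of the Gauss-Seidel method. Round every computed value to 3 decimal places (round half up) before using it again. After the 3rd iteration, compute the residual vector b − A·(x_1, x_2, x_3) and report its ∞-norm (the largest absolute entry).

Iteration 1:
  x_1 = (-3 - (1)·1.000 - (-1)·-2.100) / (5) = -1.220
  x_2 = (-3 - (4)·-1.220 - (3)·-2.100) / (11) = 0.744
  x_3 = (4 - (4)·-1.220 - (-1)·0.744) / (7) = 1.375
Iteration 2:
  x_1 = (-3 - (1)·0.744 - (-1)·1.375) / (5) = -0.474
  x_2 = (-3 - (4)·-0.474 - (3)·1.375) / (11) = -0.475
  x_3 = (4 - (4)·-0.474 - (-1)·-0.475) / (7) = 0.774
Iteration 3:
  x_1 = (-3 - (1)·-0.475 - (-1)·0.774) / (5) = -0.350
  x_2 = (-3 - (4)·-0.350 - (3)·0.774) / (11) = -0.357
  x_3 = (4 - (4)·-0.350 - (-1)·-0.357) / (7) = 0.720
Residual b − A·x = (-0.173, 0.167, 0.003); ∞-norm = 0.173

0.173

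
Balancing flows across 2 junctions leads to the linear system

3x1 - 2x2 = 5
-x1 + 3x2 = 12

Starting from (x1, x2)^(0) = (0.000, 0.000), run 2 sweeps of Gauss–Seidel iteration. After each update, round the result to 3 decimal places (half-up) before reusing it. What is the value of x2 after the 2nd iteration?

5.568

Iteration 1:
  x1 = (5 - (-2)·0.000) / (3) = 1.667
  x2 = (12 - (-1)·1.667) / (3) = 4.556
Iteration 2:
  x1 = (5 - (-2)·4.556) / (3) = 4.704
  x2 = (12 - (-1)·4.704) / (3) = 5.568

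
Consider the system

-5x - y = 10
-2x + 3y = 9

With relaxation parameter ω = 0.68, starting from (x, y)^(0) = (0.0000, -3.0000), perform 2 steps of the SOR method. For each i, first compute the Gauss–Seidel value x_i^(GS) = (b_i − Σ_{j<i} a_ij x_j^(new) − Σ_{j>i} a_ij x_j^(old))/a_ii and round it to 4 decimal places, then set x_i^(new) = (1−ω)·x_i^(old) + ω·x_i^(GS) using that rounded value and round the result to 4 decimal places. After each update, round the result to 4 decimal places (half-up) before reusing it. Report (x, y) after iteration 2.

Iteration 1:
  x: GS value = (10 - (-1)·-3.0000) / (-5) = -1.4000;  x ← (1−ω)·0.0000 + ω·-1.4000 = -0.9520
  y: GS value = (9 - (-2)·-0.9520) / (3) = 2.3653;  y ← (1−ω)·-3.0000 + ω·2.3653 = 0.6484
Iteration 2:
  x: GS value = (10 - (-1)·0.6484) / (-5) = -2.1297;  x ← (1−ω)·-0.9520 + ω·-2.1297 = -1.7528
  y: GS value = (9 - (-2)·-1.7528) / (3) = 1.8315;  y ← (1−ω)·0.6484 + ω·1.8315 = 1.4529

(-1.7528, 1.4529)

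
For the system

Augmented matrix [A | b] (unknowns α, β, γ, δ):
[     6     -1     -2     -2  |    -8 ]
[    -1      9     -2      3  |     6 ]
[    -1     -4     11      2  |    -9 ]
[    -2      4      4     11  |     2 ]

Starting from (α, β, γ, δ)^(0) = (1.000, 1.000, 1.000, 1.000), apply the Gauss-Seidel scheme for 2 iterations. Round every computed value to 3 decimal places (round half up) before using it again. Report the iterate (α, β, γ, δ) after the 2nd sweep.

Iteration 1:
  α = (-8 - (-1)·1.000 - (-2)·1.000 - (-2)·1.000) / (6) = -0.500
  β = (6 - (-1)·-0.500 - (-2)·1.000 - (3)·1.000) / (9) = 0.500
  γ = (-9 - (-1)·-0.500 - (-4)·0.500 - (2)·1.000) / (11) = -0.864
  δ = (2 - (-2)·-0.500 - (4)·0.500 - (4)·-0.864) / (11) = 0.223
Iteration 2:
  α = (-8 - (-1)·0.500 - (-2)·-0.864 - (-2)·0.223) / (6) = -1.464
  β = (6 - (-1)·-1.464 - (-2)·-0.864 - (3)·0.223) / (9) = 0.238
  γ = (-9 - (-1)·-1.464 - (-4)·0.238 - (2)·0.223) / (11) = -0.905
  δ = (2 - (-2)·-1.464 - (4)·0.238 - (4)·-0.905) / (11) = 0.158

(-1.464, 0.238, -0.905, 0.158)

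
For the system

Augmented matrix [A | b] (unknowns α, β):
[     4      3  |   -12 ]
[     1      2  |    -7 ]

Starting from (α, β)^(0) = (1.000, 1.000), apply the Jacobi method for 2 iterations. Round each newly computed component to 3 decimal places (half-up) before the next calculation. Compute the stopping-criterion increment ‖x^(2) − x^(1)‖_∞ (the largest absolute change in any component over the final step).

Iteration 1:
  α = (-12 - (3)·1.000) / (4) = -3.750
  β = (-7 - (1)·1.000) / (2) = -4.000
Iteration 2:
  α = (-12 - (3)·-4.000) / (4) = 0.000
  β = (-7 - (1)·-3.750) / (2) = -1.625
Change: (3.750, 2.375) → max |·| = 3.750

3.750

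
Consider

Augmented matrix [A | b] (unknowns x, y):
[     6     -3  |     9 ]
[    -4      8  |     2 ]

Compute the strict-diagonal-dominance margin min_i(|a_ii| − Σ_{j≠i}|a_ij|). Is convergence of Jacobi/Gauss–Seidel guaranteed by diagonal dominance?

row 1: |6| − (3) = 3
row 2: |8| − (4) = 4
minimum over rows = 3 → strictly diagonally dominant (convergence guaranteed)

3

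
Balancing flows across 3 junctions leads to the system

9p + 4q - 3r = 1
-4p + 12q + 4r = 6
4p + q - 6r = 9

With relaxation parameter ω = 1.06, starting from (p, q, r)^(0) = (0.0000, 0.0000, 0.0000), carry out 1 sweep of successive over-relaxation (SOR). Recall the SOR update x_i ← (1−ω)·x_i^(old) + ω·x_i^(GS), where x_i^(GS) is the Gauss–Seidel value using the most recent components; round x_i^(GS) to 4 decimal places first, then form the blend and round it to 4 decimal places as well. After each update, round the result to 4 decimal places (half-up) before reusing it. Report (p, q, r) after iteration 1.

(0.1178, 0.5717, -1.4058)

Iteration 1:
  p: GS value = (1 - (4)·0.0000 - (-3)·0.0000) / (9) = 0.1111;  p ← (1−ω)·0.0000 + ω·0.1111 = 0.1178
  q: GS value = (6 - (-4)·0.1178 - (4)·0.0000) / (12) = 0.5393;  q ← (1−ω)·0.0000 + ω·0.5393 = 0.5717
  r: GS value = (9 - (4)·0.1178 - (1)·0.5717) / (-6) = -1.3262;  r ← (1−ω)·0.0000 + ω·-1.3262 = -1.4058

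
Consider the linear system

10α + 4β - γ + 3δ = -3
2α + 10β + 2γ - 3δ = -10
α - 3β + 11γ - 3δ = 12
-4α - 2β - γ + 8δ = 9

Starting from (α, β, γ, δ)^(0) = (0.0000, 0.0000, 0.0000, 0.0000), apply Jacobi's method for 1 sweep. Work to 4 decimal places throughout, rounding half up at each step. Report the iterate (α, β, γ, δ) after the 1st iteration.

(-0.3000, -1.0000, 1.0909, 1.1250)

Iteration 1:
  α = (-3 - (4)·0.0000 - (-1)·0.0000 - (3)·0.0000) / (10) = -0.3000
  β = (-10 - (2)·0.0000 - (2)·0.0000 - (-3)·0.0000) / (10) = -1.0000
  γ = (12 - (1)·0.0000 - (-3)·0.0000 - (-3)·0.0000) / (11) = 1.0909
  δ = (9 - (-4)·0.0000 - (-2)·0.0000 - (-1)·0.0000) / (8) = 1.1250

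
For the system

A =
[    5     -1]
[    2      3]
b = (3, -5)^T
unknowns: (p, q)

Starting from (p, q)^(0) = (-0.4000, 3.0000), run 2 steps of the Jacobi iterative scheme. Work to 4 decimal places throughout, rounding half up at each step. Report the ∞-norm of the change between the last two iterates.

Iteration 1:
  p = (3 - (-1)·3.0000) / (5) = 1.2000
  q = (-5 - (2)·-0.4000) / (3) = -1.4000
Iteration 2:
  p = (3 - (-1)·-1.4000) / (5) = 0.3200
  q = (-5 - (2)·1.2000) / (3) = -2.4667
Change: (-0.8800, -1.0667) → max |·| = 1.0667

1.0667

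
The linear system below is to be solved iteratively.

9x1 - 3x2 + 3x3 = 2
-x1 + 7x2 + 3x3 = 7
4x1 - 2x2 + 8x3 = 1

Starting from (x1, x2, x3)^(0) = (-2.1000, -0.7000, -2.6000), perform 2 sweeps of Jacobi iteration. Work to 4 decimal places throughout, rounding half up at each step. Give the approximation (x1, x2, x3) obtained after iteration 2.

Iteration 1:
  x1 = (2 - (-3)·-0.7000 - (3)·-2.6000) / (9) = 0.8556
  x2 = (7 - (-1)·-2.1000 - (3)·-2.6000) / (7) = 1.8143
  x3 = (1 - (4)·-2.1000 - (-2)·-0.7000) / (8) = 1.0000
Iteration 2:
  x1 = (2 - (-3)·1.8143 - (3)·1.0000) / (9) = 0.4937
  x2 = (7 - (-1)·0.8556 - (3)·1.0000) / (7) = 0.6937
  x3 = (1 - (4)·0.8556 - (-2)·1.8143) / (8) = 0.1508

(0.4937, 0.6937, 0.1508)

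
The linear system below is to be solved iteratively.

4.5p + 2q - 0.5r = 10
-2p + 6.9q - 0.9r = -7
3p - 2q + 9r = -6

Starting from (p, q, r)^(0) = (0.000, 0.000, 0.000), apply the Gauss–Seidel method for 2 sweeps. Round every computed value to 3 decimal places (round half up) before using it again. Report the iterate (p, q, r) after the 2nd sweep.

(2.221, -0.565, -1.533)

Iteration 1:
  p = (10 - (2)·0.000 - (-0.5)·0.000) / (4.5) = 2.222
  q = (-7 - (-2)·2.222 - (-0.9)·0.000) / (6.9) = -0.370
  r = (-6 - (3)·2.222 - (-2)·-0.370) / (9) = -1.490
Iteration 2:
  p = (10 - (2)·-0.370 - (-0.5)·-1.490) / (4.5) = 2.221
  q = (-7 - (-2)·2.221 - (-0.9)·-1.490) / (6.9) = -0.565
  r = (-6 - (3)·2.221 - (-2)·-0.565) / (9) = -1.533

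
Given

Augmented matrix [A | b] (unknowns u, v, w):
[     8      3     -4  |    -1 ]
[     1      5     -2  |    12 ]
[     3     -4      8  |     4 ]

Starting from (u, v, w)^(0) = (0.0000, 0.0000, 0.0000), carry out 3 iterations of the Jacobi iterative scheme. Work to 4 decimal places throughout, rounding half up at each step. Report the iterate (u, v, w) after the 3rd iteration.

(-0.2359, 3.2538, 2.1031)

Iteration 1:
  u = (-1 - (3)·0.0000 - (-4)·0.0000) / (8) = -0.1250
  v = (12 - (1)·0.0000 - (-2)·0.0000) / (5) = 2.4000
  w = (4 - (3)·0.0000 - (-4)·0.0000) / (8) = 0.5000
Iteration 2:
  u = (-1 - (3)·2.4000 - (-4)·0.5000) / (8) = -0.7750
  v = (12 - (1)·-0.1250 - (-2)·0.5000) / (5) = 2.6250
  w = (4 - (3)·-0.1250 - (-4)·2.4000) / (8) = 1.7469
Iteration 3:
  u = (-1 - (3)·2.6250 - (-4)·1.7469) / (8) = -0.2359
  v = (12 - (1)·-0.7750 - (-2)·1.7469) / (5) = 3.2538
  w = (4 - (3)·-0.7750 - (-4)·2.6250) / (8) = 2.1031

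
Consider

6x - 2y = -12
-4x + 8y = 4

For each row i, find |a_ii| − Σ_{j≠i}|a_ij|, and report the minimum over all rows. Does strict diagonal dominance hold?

row 1: |6| − (2) = 4
row 2: |8| − (4) = 4
minimum over rows = 4 → strictly diagonally dominant (convergence guaranteed)

4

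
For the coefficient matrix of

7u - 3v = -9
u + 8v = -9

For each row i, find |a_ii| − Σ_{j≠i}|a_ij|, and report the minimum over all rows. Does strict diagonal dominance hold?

4

row 1: |7| − (3) = 4
row 2: |8| − (1) = 7
minimum over rows = 4 → strictly diagonally dominant (convergence guaranteed)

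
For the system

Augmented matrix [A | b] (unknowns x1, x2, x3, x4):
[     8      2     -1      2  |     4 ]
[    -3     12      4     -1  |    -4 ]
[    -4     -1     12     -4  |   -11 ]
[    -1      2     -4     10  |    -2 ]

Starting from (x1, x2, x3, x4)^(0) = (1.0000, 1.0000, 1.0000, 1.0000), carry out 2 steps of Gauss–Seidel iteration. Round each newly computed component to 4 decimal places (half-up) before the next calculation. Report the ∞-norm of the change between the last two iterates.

Iteration 1:
  x1 = (4 - (2)·1.0000 - (-1)·1.0000 - (2)·1.0000) / (8) = 0.1250
  x2 = (-4 - (-3)·0.1250 - (4)·1.0000 - (-1)·1.0000) / (12) = -0.5521
  x3 = (-11 - (-4)·0.1250 - (-1)·-0.5521 - (-4)·1.0000) / (12) = -0.5877
  x4 = (-2 - (-1)·0.1250 - (2)·-0.5521 - (-4)·-0.5877) / (10) = -0.3122
Iteration 2:
  x1 = (4 - (2)·-0.5521 - (-1)·-0.5877 - (2)·-0.3122) / (8) = 0.6426
  x2 = (-4 - (-3)·0.6426 - (4)·-0.5877 - (-1)·-0.3122) / (12) = -0.0028
  x3 = (-11 - (-4)·0.6426 - (-1)·-0.0028 - (-4)·-0.3122) / (12) = -0.8068
  x4 = (-2 - (-1)·0.6426 - (2)·-0.0028 - (-4)·-0.8068) / (10) = -0.4579
Change: (0.5176, 0.5493, -0.2191, -0.1457) → max |·| = 0.5493

0.5493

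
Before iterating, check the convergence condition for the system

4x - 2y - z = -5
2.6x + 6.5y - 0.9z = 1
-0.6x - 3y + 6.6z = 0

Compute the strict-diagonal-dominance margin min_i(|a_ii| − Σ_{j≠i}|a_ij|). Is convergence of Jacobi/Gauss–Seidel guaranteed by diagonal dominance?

row 1: |4| − (2+1) = 1
row 2: |6.5| − (2.6+0.9) = 3
row 3: |6.6| − (0.6+3) = 3
minimum over rows = 1 → strictly diagonally dominant (convergence guaranteed)

1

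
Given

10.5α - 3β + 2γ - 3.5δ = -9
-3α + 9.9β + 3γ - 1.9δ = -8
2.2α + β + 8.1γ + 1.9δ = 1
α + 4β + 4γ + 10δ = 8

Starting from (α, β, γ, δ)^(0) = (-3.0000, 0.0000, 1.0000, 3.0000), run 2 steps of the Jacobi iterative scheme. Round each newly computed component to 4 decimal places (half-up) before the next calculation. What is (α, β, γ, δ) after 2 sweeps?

Iteration 1:
  α = (-9 - (-3)·0.0000 - (2)·1.0000 - (-3.5)·3.0000) / (10.5) = -0.0476
  β = (-8 - (-3)·-3.0000 - (3)·1.0000 - (-1.9)·3.0000) / (9.9) = -1.4444
  γ = (1 - (2.2)·-3.0000 - (1)·0.0000 - (1.9)·3.0000) / (8.1) = 0.2346
  δ = (8 - (1)·-3.0000 - (4)·0.0000 - (4)·1.0000) / (10) = 0.7000
Iteration 2:
  α = (-9 - (-3)·-1.4444 - (2)·0.2346 - (-3.5)·0.7000) / (10.5) = -1.0812
  β = (-8 - (-3)·-0.0476 - (3)·0.2346 - (-1.9)·0.7000) / (9.9) = -0.7593
  γ = (1 - (2.2)·-0.0476 - (1)·-1.4444 - (1.9)·0.7000) / (8.1) = 0.1505
  δ = (8 - (1)·-0.0476 - (4)·-1.4444 - (4)·0.2346) / (10) = 1.2887

(-1.0812, -0.7593, 0.1505, 1.2887)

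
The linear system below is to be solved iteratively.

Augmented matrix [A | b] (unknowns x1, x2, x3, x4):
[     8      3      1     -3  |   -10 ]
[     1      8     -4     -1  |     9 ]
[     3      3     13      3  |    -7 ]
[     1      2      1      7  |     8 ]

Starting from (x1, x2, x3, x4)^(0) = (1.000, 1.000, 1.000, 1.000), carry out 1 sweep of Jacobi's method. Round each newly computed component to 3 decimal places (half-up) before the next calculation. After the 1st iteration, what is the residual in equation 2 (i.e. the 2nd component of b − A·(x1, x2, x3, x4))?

-6.978

Iteration 1:
  x1 = (-10 - (3)·1.000 - (1)·1.000 - (-3)·1.000) / (8) = -1.375
  x2 = (9 - (1)·1.000 - (-4)·1.000 - (-1)·1.000) / (8) = 1.625
  x3 = (-7 - (3)·1.000 - (3)·1.000 - (3)·1.000) / (13) = -1.231
  x4 = (8 - (1)·1.000 - (2)·1.000 - (1)·1.000) / (7) = 0.571
Residual b − A·x = (-0.931, -6.978, 6.540, 3.359)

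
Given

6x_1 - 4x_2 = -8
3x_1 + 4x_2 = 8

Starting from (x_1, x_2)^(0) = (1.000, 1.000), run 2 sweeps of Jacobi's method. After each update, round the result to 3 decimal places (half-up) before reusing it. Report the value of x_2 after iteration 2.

Iteration 1:
  x_1 = (-8 - (-4)·1.000) / (6) = -0.667
  x_2 = (8 - (3)·1.000) / (4) = 1.250
Iteration 2:
  x_1 = (-8 - (-4)·1.250) / (6) = -0.500
  x_2 = (8 - (3)·-0.667) / (4) = 2.500

2.500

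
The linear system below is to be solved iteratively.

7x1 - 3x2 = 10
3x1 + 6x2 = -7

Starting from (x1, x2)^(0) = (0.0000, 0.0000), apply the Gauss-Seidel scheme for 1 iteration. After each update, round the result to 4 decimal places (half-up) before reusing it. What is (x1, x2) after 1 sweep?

Iteration 1:
  x1 = (10 - (-3)·0.0000) / (7) = 1.4286
  x2 = (-7 - (3)·1.4286) / (6) = -1.8810

(1.4286, -1.8810)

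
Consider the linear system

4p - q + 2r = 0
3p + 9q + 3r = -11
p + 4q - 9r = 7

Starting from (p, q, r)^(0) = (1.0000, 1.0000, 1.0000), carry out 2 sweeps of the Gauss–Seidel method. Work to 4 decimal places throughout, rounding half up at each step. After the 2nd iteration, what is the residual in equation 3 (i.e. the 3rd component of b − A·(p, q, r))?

0.0000

Iteration 1:
  p = (0 - (-1)·1.0000 - (2)·1.0000) / (4) = -0.2500
  q = (-11 - (3)·-0.2500 - (3)·1.0000) / (9) = -1.4722
  r = (7 - (1)·-0.2500 - (4)·-1.4722) / (-9) = -1.4599
Iteration 2:
  p = (0 - (-1)·-1.4722 - (2)·-1.4599) / (4) = 0.3619
  q = (-11 - (3)·0.3619 - (3)·-1.4599) / (9) = -0.8562
  r = (7 - (1)·0.3619 - (4)·-0.8562) / (-9) = -1.1181
Residual b − A·x = (-0.0676, -1.0256, 0.0000)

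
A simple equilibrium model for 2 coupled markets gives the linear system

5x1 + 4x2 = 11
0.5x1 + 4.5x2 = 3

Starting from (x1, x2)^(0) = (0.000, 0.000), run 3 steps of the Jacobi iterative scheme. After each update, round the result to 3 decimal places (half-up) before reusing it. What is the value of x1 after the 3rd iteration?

1.862

Iteration 1:
  x1 = (11 - (4)·0.000) / (5) = 2.200
  x2 = (3 - (0.5)·0.000) / (4.5) = 0.667
Iteration 2:
  x1 = (11 - (4)·0.667) / (5) = 1.666
  x2 = (3 - (0.5)·2.200) / (4.5) = 0.422
Iteration 3:
  x1 = (11 - (4)·0.422) / (5) = 1.862
  x2 = (3 - (0.5)·1.666) / (4.5) = 0.482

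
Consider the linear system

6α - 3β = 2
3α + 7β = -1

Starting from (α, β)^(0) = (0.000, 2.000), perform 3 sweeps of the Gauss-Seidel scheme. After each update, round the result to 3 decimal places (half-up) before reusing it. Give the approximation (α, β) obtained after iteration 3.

Iteration 1:
  α = (2 - (-3)·2.000) / (6) = 1.333
  β = (-1 - (3)·1.333) / (7) = -0.714
Iteration 2:
  α = (2 - (-3)·-0.714) / (6) = -0.024
  β = (-1 - (3)·-0.024) / (7) = -0.133
Iteration 3:
  α = (2 - (-3)·-0.133) / (6) = 0.267
  β = (-1 - (3)·0.267) / (7) = -0.257

(0.267, -0.257)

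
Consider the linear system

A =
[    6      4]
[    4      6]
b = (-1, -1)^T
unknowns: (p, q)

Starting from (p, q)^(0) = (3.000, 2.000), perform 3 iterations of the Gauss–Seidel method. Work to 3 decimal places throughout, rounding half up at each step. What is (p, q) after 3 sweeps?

Iteration 1:
  p = (-1 - (4)·2.000) / (6) = -1.500
  q = (-1 - (4)·-1.500) / (6) = 0.833
Iteration 2:
  p = (-1 - (4)·0.833) / (6) = -0.722
  q = (-1 - (4)·-0.722) / (6) = 0.315
Iteration 3:
  p = (-1 - (4)·0.315) / (6) = -0.377
  q = (-1 - (4)·-0.377) / (6) = 0.085

(-0.377, 0.085)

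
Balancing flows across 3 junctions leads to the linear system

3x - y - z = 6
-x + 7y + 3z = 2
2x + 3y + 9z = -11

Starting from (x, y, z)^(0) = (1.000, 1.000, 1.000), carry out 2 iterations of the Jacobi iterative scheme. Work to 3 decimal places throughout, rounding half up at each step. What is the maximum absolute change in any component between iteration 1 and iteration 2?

1.429

Iteration 1:
  x = (6 - (-1)·1.000 - (-1)·1.000) / (3) = 2.667
  y = (2 - (-1)·1.000 - (3)·1.000) / (7) = 0.000
  z = (-11 - (2)·1.000 - (3)·1.000) / (9) = -1.778
Iteration 2:
  x = (6 - (-1)·0.000 - (-1)·-1.778) / (3) = 1.407
  y = (2 - (-1)·2.667 - (3)·-1.778) / (7) = 1.429
  z = (-11 - (2)·2.667 - (3)·0.000) / (9) = -1.815
Change: (-1.260, 1.429, -0.037) → max |·| = 1.429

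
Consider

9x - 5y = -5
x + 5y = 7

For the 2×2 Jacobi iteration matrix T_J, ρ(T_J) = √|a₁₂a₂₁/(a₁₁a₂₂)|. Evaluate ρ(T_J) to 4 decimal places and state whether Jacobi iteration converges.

0.3333

a₁₂a₂₁/(a₁₁a₂₂) = (-5)·(1) / ((9)·(5)) = -0.111111
ρ = √|-0.111111| = √0.111111 = 0.3333
ρ < 1, so Jacobi converges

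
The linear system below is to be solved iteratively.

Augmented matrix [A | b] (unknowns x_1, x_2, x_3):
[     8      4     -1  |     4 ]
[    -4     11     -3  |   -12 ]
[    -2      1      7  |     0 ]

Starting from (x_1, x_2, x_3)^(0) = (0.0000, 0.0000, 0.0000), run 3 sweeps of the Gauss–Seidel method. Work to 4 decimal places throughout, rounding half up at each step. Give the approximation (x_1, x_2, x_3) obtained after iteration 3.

Iteration 1:
  x_1 = (4 - (4)·0.0000 - (-1)·0.0000) / (8) = 0.5000
  x_2 = (-12 - (-4)·0.5000 - (-3)·0.0000) / (11) = -0.9091
  x_3 = (0 - (-2)·0.5000 - (1)·-0.9091) / (7) = 0.2727
Iteration 2:
  x_1 = (4 - (4)·-0.9091 - (-1)·0.2727) / (8) = 0.9886
  x_2 = (-12 - (-4)·0.9886 - (-3)·0.2727) / (11) = -0.6570
  x_3 = (0 - (-2)·0.9886 - (1)·-0.6570) / (7) = 0.3763
Iteration 3:
  x_1 = (4 - (4)·-0.6570 - (-1)·0.3763) / (8) = 0.8755
  x_2 = (-12 - (-4)·0.8755 - (-3)·0.3763) / (11) = -0.6699
  x_3 = (0 - (-2)·0.8755 - (1)·-0.6699) / (7) = 0.3458

(0.8755, -0.6699, 0.3458)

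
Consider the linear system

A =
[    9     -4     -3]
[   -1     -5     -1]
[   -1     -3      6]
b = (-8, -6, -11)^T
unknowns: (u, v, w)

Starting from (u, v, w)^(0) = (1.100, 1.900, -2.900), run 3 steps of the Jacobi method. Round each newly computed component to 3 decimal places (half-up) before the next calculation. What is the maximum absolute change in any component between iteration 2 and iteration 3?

0.182

Iteration 1:
  u = (-8 - (-4)·1.900 - (-3)·-2.900) / (9) = -1.011
  v = (-6 - (-1)·1.100 - (-1)·-2.900) / (-5) = 1.560
  w = (-11 - (-1)·1.100 - (-3)·1.900) / (6) = -0.700
Iteration 2:
  u = (-8 - (-4)·1.560 - (-3)·-0.700) / (9) = -0.429
  v = (-6 - (-1)·-1.011 - (-1)·-0.700) / (-5) = 1.542
  w = (-11 - (-1)·-1.011 - (-3)·1.560) / (6) = -1.222
Iteration 3:
  u = (-8 - (-4)·1.542 - (-3)·-1.222) / (9) = -0.611
  v = (-6 - (-1)·-0.429 - (-1)·-1.222) / (-5) = 1.530
  w = (-11 - (-1)·-0.429 - (-3)·1.542) / (6) = -1.134
Change: (-0.182, -0.012, 0.088) → max |·| = 0.182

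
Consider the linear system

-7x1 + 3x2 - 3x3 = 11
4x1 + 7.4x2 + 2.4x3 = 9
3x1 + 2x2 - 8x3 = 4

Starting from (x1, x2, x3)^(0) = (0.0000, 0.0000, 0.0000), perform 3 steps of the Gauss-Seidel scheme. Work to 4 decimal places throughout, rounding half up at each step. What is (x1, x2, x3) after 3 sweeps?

(-0.7591, 1.7093, -0.3573)

Iteration 1:
  x1 = (11 - (3)·0.0000 - (-3)·0.0000) / (-7) = -1.5714
  x2 = (9 - (4)·-1.5714 - (2.4)·0.0000) / (7.4) = 2.0656
  x3 = (4 - (3)·-1.5714 - (2)·2.0656) / (-8) = -0.5729
Iteration 2:
  x1 = (11 - (3)·2.0656 - (-3)·-0.5729) / (-7) = -0.4406
  x2 = (9 - (4)·-0.4406 - (2.4)·-0.5729) / (7.4) = 1.6402
  x3 = (4 - (3)·-0.4406 - (2)·1.6402) / (-8) = -0.2552
Iteration 3:
  x1 = (11 - (3)·1.6402 - (-3)·-0.2552) / (-7) = -0.7591
  x2 = (9 - (4)·-0.7591 - (2.4)·-0.2552) / (7.4) = 1.7093
  x3 = (4 - (3)·-0.7591 - (2)·1.7093) / (-8) = -0.3573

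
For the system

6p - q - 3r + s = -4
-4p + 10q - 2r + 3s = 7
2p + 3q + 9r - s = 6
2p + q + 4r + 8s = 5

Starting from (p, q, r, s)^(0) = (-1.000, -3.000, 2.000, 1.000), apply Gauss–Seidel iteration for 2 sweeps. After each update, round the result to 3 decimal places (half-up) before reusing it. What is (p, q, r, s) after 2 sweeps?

(-0.293, 0.616, 0.561, 0.341)

Iteration 1:
  p = (-4 - (-1)·-3.000 - (-3)·2.000 - (1)·1.000) / (6) = -0.333
  q = (7 - (-4)·-0.333 - (-2)·2.000 - (3)·1.000) / (10) = 0.667
  r = (6 - (2)·-0.333 - (3)·0.667 - (-1)·1.000) / (9) = 0.629
  s = (5 - (2)·-0.333 - (1)·0.667 - (4)·0.629) / (8) = 0.310
Iteration 2:
  p = (-4 - (-1)·0.667 - (-3)·0.629 - (1)·0.310) / (6) = -0.293
  q = (7 - (-4)·-0.293 - (-2)·0.629 - (3)·0.310) / (10) = 0.616
  r = (6 - (2)·-0.293 - (3)·0.616 - (-1)·0.310) / (9) = 0.561
  s = (5 - (2)·-0.293 - (1)·0.616 - (4)·0.561) / (8) = 0.341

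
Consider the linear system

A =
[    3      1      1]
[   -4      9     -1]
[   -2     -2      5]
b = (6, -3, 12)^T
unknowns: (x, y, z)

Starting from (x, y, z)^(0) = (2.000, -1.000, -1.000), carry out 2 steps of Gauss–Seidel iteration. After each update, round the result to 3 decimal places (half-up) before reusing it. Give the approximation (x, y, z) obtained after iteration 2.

Iteration 1:
  x = (6 - (1)·-1.000 - (1)·-1.000) / (3) = 2.667
  y = (-3 - (-4)·2.667 - (-1)·-1.000) / (9) = 0.741
  z = (12 - (-2)·2.667 - (-2)·0.741) / (5) = 3.763
Iteration 2:
  x = (6 - (1)·0.741 - (1)·3.763) / (3) = 0.499
  y = (-3 - (-4)·0.499 - (-1)·3.763) / (9) = 0.307
  z = (12 - (-2)·0.499 - (-2)·0.307) / (5) = 2.722

(0.499, 0.307, 2.722)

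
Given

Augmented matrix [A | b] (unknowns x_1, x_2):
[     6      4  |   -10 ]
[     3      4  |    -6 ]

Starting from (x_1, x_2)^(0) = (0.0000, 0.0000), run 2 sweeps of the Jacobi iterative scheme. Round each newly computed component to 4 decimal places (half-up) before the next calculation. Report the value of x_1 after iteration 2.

-0.6667

Iteration 1:
  x_1 = (-10 - (4)·0.0000) / (6) = -1.6667
  x_2 = (-6 - (3)·0.0000) / (4) = -1.5000
Iteration 2:
  x_1 = (-10 - (4)·-1.5000) / (6) = -0.6667
  x_2 = (-6 - (3)·-1.6667) / (4) = -0.2500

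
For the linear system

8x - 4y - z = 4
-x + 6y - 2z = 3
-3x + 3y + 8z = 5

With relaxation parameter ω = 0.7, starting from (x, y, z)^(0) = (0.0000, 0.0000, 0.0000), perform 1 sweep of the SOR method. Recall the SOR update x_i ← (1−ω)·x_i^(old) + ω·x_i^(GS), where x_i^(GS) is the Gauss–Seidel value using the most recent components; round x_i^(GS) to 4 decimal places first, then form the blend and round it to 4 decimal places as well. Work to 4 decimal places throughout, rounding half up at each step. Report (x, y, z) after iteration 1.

Iteration 1:
  x: GS value = (4 - (-4)·0.0000 - (-1)·0.0000) / (8) = 0.5000;  x ← (1−ω)·0.0000 + ω·0.5000 = 0.3500
  y: GS value = (3 - (-1)·0.3500 - (-2)·0.0000) / (6) = 0.5583;  y ← (1−ω)·0.0000 + ω·0.5583 = 0.3908
  z: GS value = (5 - (-3)·0.3500 - (3)·0.3908) / (8) = 0.6097;  z ← (1−ω)·0.0000 + ω·0.6097 = 0.4268

(0.3500, 0.3908, 0.4268)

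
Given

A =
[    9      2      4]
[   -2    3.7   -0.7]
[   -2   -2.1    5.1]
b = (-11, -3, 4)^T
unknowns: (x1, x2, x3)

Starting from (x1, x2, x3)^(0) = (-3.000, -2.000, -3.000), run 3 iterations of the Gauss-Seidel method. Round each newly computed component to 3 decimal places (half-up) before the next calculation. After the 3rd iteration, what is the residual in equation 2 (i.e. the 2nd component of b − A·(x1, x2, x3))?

0.142

Iteration 1:
  x1 = (-11 - (2)·-2.000 - (4)·-3.000) / (9) = 0.556
  x2 = (-3 - (-2)·0.556 - (-0.7)·-3.000) / (3.7) = -1.078
  x3 = (4 - (-2)·0.556 - (-2.1)·-1.078) / (5.1) = 0.558
Iteration 2:
  x1 = (-11 - (2)·-1.078 - (4)·0.558) / (9) = -1.231
  x2 = (-3 - (-2)·-1.231 - (-0.7)·0.558) / (3.7) = -1.371
  x3 = (4 - (-2)·-1.231 - (-2.1)·-1.371) / (5.1) = -0.263
Iteration 3:
  x1 = (-11 - (2)·-1.371 - (4)·-0.263) / (9) = -0.801
  x2 = (-3 - (-2)·-0.801 - (-0.7)·-0.263) / (3.7) = -1.294
  x3 = (4 - (-2)·-0.801 - (-2.1)·-1.294) / (5.1) = -0.063
Residual b − A·x = (-0.951, 0.142, 0.002)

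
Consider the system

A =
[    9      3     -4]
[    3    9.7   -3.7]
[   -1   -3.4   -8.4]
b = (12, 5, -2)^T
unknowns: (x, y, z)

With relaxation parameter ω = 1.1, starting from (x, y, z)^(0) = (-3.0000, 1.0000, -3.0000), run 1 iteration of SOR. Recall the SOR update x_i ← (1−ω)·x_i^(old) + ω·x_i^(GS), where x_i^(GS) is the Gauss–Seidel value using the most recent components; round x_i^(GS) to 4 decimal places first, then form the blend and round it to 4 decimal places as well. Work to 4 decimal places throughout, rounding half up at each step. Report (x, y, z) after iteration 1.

(-0.0666, -0.7691, 0.9130)

Iteration 1:
  x: GS value = (12 - (3)·1.0000 - (-4)·-3.0000) / (9) = -0.3333;  x ← (1−ω)·-3.0000 + ω·-0.3333 = -0.0666
  y: GS value = (5 - (3)·-0.0666 - (-3.7)·-3.0000) / (9.7) = -0.6083;  y ← (1−ω)·1.0000 + ω·-0.6083 = -0.7691
  z: GS value = (-2 - (-1)·-0.0666 - (-3.4)·-0.7691) / (-8.4) = 0.5573;  z ← (1−ω)·-3.0000 + ω·0.5573 = 0.9130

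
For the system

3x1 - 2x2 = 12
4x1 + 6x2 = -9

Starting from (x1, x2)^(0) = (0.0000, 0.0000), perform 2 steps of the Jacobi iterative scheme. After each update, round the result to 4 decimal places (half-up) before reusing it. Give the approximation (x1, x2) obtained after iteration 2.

Iteration 1:
  x1 = (12 - (-2)·0.0000) / (3) = 4.0000
  x2 = (-9 - (4)·0.0000) / (6) = -1.5000
Iteration 2:
  x1 = (12 - (-2)·-1.5000) / (3) = 3.0000
  x2 = (-9 - (4)·4.0000) / (6) = -4.1667

(3.0000, -4.1667)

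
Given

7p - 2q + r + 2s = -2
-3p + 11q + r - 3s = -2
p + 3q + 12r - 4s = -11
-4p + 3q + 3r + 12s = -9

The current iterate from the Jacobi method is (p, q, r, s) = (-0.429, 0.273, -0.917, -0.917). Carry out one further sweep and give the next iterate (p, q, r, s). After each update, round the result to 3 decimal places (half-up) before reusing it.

(0.185, -0.466, -1.255, -0.732)

One sweep:
  p = (-2 - (-2)·0.273 - (1)·-0.917 - (2)·-0.917) / (7) = 0.185
  q = (-2 - (-3)·-0.429 - (1)·-0.917 - (-3)·-0.917) / (11) = -0.466
  r = (-11 - (1)·-0.429 - (3)·0.273 - (-4)·-0.917) / (12) = -1.255
  s = (-9 - (-4)·-0.429 - (3)·0.273 - (3)·-0.917) / (12) = -0.732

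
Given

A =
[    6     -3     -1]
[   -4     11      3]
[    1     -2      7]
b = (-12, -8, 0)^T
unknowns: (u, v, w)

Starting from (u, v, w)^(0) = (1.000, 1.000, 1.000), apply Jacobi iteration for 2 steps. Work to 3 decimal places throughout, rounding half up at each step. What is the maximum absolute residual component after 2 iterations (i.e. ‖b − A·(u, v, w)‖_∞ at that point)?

Iteration 1:
  u = (-12 - (-3)·1.000 - (-1)·1.000) / (6) = -1.333
  v = (-8 - (-4)·1.000 - (3)·1.000) / (11) = -0.636
  w = (0 - (1)·1.000 - (-2)·1.000) / (7) = 0.143
Iteration 2:
  u = (-12 - (-3)·-0.636 - (-1)·0.143) / (6) = -2.294
  v = (-8 - (-4)·-1.333 - (3)·0.143) / (11) = -1.251
  w = (0 - (1)·-1.333 - (-2)·-0.636) / (7) = 0.009
Residual b − A·x = (-1.980, -3.442, -0.271); ∞-norm = 3.442

3.442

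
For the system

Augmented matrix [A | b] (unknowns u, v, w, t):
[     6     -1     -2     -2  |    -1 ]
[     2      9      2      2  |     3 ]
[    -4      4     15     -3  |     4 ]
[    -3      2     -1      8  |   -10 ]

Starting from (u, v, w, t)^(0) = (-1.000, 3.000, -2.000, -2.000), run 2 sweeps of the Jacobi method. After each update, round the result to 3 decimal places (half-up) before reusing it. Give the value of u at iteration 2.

Iteration 1:
  u = (-1 - (-1)·3.000 - (-2)·-2.000 - (-2)·-2.000) / (6) = -1.000
  v = (3 - (2)·-1.000 - (2)·-2.000 - (2)·-2.000) / (9) = 1.444
  w = (4 - (-4)·-1.000 - (4)·3.000 - (-3)·-2.000) / (15) = -1.200
  t = (-10 - (-3)·-1.000 - (2)·3.000 - (-1)·-2.000) / (8) = -2.625
Iteration 2:
  u = (-1 - (-1)·1.444 - (-2)·-1.200 - (-2)·-2.625) / (6) = -1.201
  v = (3 - (2)·-1.000 - (2)·-1.200 - (2)·-2.625) / (9) = 1.406
  w = (4 - (-4)·-1.000 - (4)·1.444 - (-3)·-2.625) / (15) = -0.910
  t = (-10 - (-3)·-1.000 - (2)·1.444 - (-1)·-1.200) / (8) = -2.136

-1.201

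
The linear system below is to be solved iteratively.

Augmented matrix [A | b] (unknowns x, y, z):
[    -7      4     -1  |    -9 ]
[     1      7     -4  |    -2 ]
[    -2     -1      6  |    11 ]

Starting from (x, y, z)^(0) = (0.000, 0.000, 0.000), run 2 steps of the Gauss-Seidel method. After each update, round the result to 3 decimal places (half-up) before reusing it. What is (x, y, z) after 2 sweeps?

Iteration 1:
  x = (-9 - (4)·0.000 - (-1)·0.000) / (-7) = 1.286
  y = (-2 - (1)·1.286 - (-4)·0.000) / (7) = -0.469
  z = (11 - (-2)·1.286 - (-1)·-0.469) / (6) = 2.184
Iteration 2:
  x = (-9 - (4)·-0.469 - (-1)·2.184) / (-7) = 0.706
  y = (-2 - (1)·0.706 - (-4)·2.184) / (7) = 0.861
  z = (11 - (-2)·0.706 - (-1)·0.861) / (6) = 2.212

(0.706, 0.861, 2.212)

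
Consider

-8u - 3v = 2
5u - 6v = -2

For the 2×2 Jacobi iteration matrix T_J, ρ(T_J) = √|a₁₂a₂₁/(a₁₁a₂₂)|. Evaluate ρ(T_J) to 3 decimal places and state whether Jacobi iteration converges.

0.559

a₁₂a₂₁/(a₁₁a₂₂) = (-3)·(5) / ((-8)·(-6)) = -0.312500
ρ = √|-0.312500| = √0.312500 = 0.559
ρ < 1, so Jacobi converges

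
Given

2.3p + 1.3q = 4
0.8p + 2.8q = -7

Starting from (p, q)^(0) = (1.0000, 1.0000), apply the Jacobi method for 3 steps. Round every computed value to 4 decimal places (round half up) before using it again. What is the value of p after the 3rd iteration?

3.3417

Iteration 1:
  p = (4 - (1.3)·1.0000) / (2.3) = 1.1739
  q = (-7 - (0.8)·1.0000) / (2.8) = -2.7857
Iteration 2:
  p = (4 - (1.3)·-2.7857) / (2.3) = 3.3137
  q = (-7 - (0.8)·1.1739) / (2.8) = -2.8354
Iteration 3:
  p = (4 - (1.3)·-2.8354) / (2.3) = 3.3417
  q = (-7 - (0.8)·3.3137) / (2.8) = -3.4468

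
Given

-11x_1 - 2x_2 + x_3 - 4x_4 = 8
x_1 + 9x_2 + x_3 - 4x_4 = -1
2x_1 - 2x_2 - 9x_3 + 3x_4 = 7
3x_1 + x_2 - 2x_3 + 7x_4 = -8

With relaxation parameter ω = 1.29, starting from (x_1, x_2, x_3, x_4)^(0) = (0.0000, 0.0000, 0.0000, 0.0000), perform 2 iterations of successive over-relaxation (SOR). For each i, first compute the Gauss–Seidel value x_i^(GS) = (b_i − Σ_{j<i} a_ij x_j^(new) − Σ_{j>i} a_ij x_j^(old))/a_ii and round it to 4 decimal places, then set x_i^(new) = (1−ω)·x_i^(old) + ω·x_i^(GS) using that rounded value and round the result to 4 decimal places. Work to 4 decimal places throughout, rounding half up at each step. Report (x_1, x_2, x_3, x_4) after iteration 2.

(-0.1459, -0.7531, -1.0725, -1.2378)

Iteration 1:
  x_1: GS value = (8 - (-2)·0.0000 - (1)·0.0000 - (-4)·0.0000) / (-11) = -0.7273;  x_1 ← (1−ω)·0.0000 + ω·-0.7273 = -0.9382
  x_2: GS value = (-1 - (1)·-0.9382 - (1)·0.0000 - (-4)·0.0000) / (9) = -0.0069;  x_2 ← (1−ω)·0.0000 + ω·-0.0069 = -0.0089
  x_3: GS value = (7 - (2)·-0.9382 - (-2)·-0.0089 - (3)·0.0000) / (-9) = -0.9843;  x_3 ← (1−ω)·0.0000 + ω·-0.9843 = -1.2697
  x_4: GS value = (-8 - (3)·-0.9382 - (1)·-0.0089 - (-2)·-1.2697) / (7) = -1.1023;  x_4 ← (1−ω)·0.0000 + ω·-1.1023 = -1.4220
Iteration 2:
  x_1: GS value = (8 - (-2)·-0.0089 - (1)·-1.2697 - (-4)·-1.4220) / (-11) = -0.3240;  x_1 ← (1−ω)·-0.9382 + ω·-0.3240 = -0.1459
  x_2: GS value = (-1 - (1)·-0.1459 - (1)·-1.2697 - (-4)·-1.4220) / (9) = -0.5858;  x_2 ← (1−ω)·-0.0089 + ω·-0.5858 = -0.7531
  x_3: GS value = (7 - (2)·-0.1459 - (-2)·-0.7531 - (3)·-1.4220) / (-9) = -1.1168;  x_3 ← (1−ω)·-1.2697 + ω·-1.1168 = -1.0725
  x_4: GS value = (-8 - (3)·-0.1459 - (1)·-0.7531 - (-2)·-1.0725) / (7) = -1.2792;  x_4 ← (1−ω)·-1.4220 + ω·-1.2792 = -1.2378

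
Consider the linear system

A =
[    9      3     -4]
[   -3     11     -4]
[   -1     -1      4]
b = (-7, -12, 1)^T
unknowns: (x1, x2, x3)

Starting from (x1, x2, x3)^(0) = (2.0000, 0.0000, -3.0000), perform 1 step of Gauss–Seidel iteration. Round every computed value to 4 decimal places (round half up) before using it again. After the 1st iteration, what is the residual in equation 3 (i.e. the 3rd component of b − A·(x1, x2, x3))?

0.0001

Iteration 1:
  x1 = (-7 - (3)·0.0000 - (-4)·-3.0000) / (9) = -2.1111
  x2 = (-12 - (-3)·-2.1111 - (-4)·-3.0000) / (11) = -2.7576
  x3 = (1 - (-1)·-2.1111 - (-1)·-2.7576) / (4) = -0.9672
Residual b − A·x = (16.4039, 8.1315, 0.0001)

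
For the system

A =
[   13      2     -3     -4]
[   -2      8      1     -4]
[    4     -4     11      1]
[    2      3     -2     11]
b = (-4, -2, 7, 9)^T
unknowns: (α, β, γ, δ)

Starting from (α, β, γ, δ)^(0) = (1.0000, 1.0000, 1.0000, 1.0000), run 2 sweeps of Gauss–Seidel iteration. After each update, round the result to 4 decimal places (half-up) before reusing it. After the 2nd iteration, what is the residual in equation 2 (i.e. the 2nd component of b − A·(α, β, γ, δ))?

0.0185

Iteration 1:
  α = (-4 - (2)·1.0000 - (-3)·1.0000 - (-4)·1.0000) / (13) = 0.0769
  β = (-2 - (-2)·0.0769 - (1)·1.0000 - (-4)·1.0000) / (8) = 0.1442
  γ = (7 - (4)·0.0769 - (-4)·0.1442 - (1)·1.0000) / (11) = 0.5699
  δ = (9 - (2)·0.0769 - (3)·0.1442 - (-2)·0.5699) / (11) = 0.8685
Iteration 2:
  α = (-4 - (2)·0.1442 - (-3)·0.5699 - (-4)·0.8685) / (13) = 0.0689
  β = (-2 - (-2)·0.0689 - (1)·0.5699 - (-4)·0.8685) / (8) = 0.1302
  γ = (7 - (4)·0.0689 - (-4)·0.1302 - (1)·0.8685) / (11) = 0.5797
  δ = (9 - (2)·0.0689 - (3)·0.1302 - (-2)·0.5797) / (11) = 0.8755
Residual b − A·x = (0.0850, 0.0185, -0.0070, 0.0005)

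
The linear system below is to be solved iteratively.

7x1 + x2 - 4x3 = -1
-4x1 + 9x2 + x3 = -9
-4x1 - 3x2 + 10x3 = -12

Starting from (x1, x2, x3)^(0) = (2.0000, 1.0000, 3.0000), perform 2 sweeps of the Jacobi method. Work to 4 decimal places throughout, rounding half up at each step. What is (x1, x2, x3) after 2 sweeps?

Iteration 1:
  x1 = (-1 - (1)·1.0000 - (-4)·3.0000) / (7) = 1.4286
  x2 = (-9 - (-4)·2.0000 - (1)·3.0000) / (9) = -0.4444
  x3 = (-12 - (-4)·2.0000 - (-3)·1.0000) / (10) = -0.1000
Iteration 2:
  x1 = (-1 - (1)·-0.4444 - (-4)·-0.1000) / (7) = -0.1365
  x2 = (-9 - (-4)·1.4286 - (1)·-0.1000) / (9) = -0.3540
  x3 = (-12 - (-4)·1.4286 - (-3)·-0.4444) / (10) = -0.7619

(-0.1365, -0.3540, -0.7619)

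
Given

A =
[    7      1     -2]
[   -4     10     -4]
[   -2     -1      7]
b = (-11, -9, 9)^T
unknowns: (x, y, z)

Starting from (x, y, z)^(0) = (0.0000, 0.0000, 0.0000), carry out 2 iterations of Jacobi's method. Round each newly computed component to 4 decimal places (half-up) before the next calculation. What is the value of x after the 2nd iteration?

-1.0755

Iteration 1:
  x = (-11 - (1)·0.0000 - (-2)·0.0000) / (7) = -1.5714
  y = (-9 - (-4)·0.0000 - (-4)·0.0000) / (10) = -0.9000
  z = (9 - (-2)·0.0000 - (-1)·0.0000) / (7) = 1.2857
Iteration 2:
  x = (-11 - (1)·-0.9000 - (-2)·1.2857) / (7) = -1.0755
  y = (-9 - (-4)·-1.5714 - (-4)·1.2857) / (10) = -1.0143
  z = (9 - (-2)·-1.5714 - (-1)·-0.9000) / (7) = 0.7082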